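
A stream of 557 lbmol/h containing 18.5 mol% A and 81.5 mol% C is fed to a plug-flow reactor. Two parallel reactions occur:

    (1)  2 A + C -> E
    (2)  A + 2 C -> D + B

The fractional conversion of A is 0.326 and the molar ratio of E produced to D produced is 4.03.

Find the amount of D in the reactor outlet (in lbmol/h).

3.71 lbmol/h

Conversion of A: A consumed = 0.326 × 103 = 33.59 lbmol/h = 2ξ₁ + 1ξ₂.
Selectivity: 1ξ₁ / (1ξ₂) = 4.03 → ξ₁ = 4.03 ξ₂.
Substitute: (2·4.03 + 1) ξ₂ = 33.59 → ξ₂ = 3.708 lbmol/h, ξ₁ = 14.94 lbmol/h.
Outlet amounts (n = n₀ + Σ ν·ξ):
  A: 103 − 2(14.94) − 1(3.708) = 69.45
  C: 454 − 1(14.94) − 2(3.708) = 431.6
  E: 0 + 1(14.94) = 14.94
  D: 0 + 1(3.708) = 3.708
  B: 0 + 1(3.708) = 3.708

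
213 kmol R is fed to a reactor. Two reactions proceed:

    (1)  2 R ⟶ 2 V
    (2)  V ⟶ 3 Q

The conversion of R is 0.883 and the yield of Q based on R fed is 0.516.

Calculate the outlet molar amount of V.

Conversion of R: R consumed = 2ξ₁ = 0.883 × 213 → ξ₁ = 94.04 kmol.
Yield of Q: 3ξ₂ / 213 = 0.516 → ξ₂ = 36.64 kmol.
Outlet amounts (n = n₀ + Σ ν·ξ):
  R: 213 − 2(94.04) = 24.92
  V: 0 + 2(94.04) − 1(36.64) = 151.4
  Q: 0 + 3(36.64) = 109.9

151 kmol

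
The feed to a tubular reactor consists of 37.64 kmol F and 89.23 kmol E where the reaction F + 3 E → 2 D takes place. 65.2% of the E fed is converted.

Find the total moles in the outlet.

E reacted = 0.652 × 89.23 = 58.18 kmol; ν_E = −3, so ξ = 58.18/3 = 19.39 kmol.
Outlet amounts (n = n₀ + ν ξ):
  F: 37.64 − 1(19.39) = 18.25
  E: 89.23 − 3(19.39) = 31.05
  D: 0 + 2(19.39) = 38.79
Total out = 18.25 + 31.05 + 38.79 = 88.08 kmol.

88.1 kmol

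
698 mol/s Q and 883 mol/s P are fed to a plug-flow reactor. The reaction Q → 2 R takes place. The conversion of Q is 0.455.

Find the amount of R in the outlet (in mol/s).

Q reacted = 0.455 × 698 = 317.6 mol/s; ν_Q = −1, so ξ = 317.6/1 = 317.6 mol/s.
Outlet amounts (n = n₀ + ν ξ):
  Q: 698 − 1(317.6) = 380.4
  R: 0 + 2(317.6) = 635.2
  P: 883 (inert)

635 mol/s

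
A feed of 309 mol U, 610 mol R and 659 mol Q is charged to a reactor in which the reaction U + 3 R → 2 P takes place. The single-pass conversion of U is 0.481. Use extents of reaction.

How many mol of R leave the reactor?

U reacted = 0.481 × 309 = 148.6 mol; ν_U = −1, so ξ = 148.6/1 = 148.6 mol.
Outlet amounts (n = n₀ + ν ξ):
  U: 309 − 1(148.6) = 160.4
  R: 610 − 3(148.6) = 164.1
  P: 0 + 2(148.6) = 297.3
  Q: 659 (inert)

164 mol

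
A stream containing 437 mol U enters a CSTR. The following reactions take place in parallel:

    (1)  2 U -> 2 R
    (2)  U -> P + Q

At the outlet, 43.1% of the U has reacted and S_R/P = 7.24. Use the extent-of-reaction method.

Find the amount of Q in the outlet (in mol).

22.9 mol

Conversion of U: U consumed = 0.431 × 437 = 188.3 mol = 2ξ₁ + 1ξ₂.
Selectivity: 2ξ₁ / (1ξ₂) = 7.24 → ξ₁ = 3.62 ξ₂.
Substitute: (2·3.62 + 1) ξ₂ = 188.3 → ξ₂ = 22.86 mol, ξ₁ = 82.74 mol.
Outlet amounts (n = n₀ + Σ ν·ξ):
  U: 437 − 2(82.74) − 1(22.86) = 248.7
  R: 0 + 2(82.74) = 165.5
  P: 0 + 1(22.86) = 22.86
  Q: 0 + 1(22.86) = 22.86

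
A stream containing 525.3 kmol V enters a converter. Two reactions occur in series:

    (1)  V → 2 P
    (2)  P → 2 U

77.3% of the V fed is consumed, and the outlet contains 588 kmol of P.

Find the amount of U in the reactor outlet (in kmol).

448 kmol

Conversion of V: V consumed = 1ξ₁ = 0.773 × 525.3 → ξ₁ = 406.1 kmol.
P balance: n_P = 0 + 2ξ₁ − 1ξ₂ = 588 → ξ₂ = (2·406.1 − 588)/1 = 224.1 kmol.
Outlet amounts (n = n₀ + Σ ν·ξ):
  V: 525.3 − 1(406.1) = 119.2
  P: 0 + 2(406.1) − 1(224.1) = 588
  U: 0 + 2(224.1) = 448.2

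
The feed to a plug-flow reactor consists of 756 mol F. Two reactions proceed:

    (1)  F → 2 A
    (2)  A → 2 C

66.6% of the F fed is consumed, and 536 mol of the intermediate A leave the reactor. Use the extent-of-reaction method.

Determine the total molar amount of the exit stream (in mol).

Conversion of F: F consumed = 1ξ₁ = 0.666 × 756 → ξ₁ = 503.5 mol.
A balance: n_A = 0 + 2ξ₁ − 1ξ₂ = 536 → ξ₂ = (2·503.5 − 536)/1 = 471 mol.
Outlet amounts (n = n₀ + Σ ν·ξ):
  F: 756 − 1(503.5) = 252.5
  A: 0 + 2(503.5) − 1(471) = 536
  C: 0 + 2(471) = 942
Total out = 252.5 + 536 + 942 = 1730 mol.

1730 mol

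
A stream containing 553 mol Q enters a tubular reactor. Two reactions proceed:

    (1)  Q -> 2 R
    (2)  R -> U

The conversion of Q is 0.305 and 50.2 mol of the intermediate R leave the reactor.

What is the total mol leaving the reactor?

722 mol

Conversion of Q: Q consumed = 1ξ₁ = 0.305 × 553 → ξ₁ = 168.7 mol.
R balance: n_R = 0 + 2ξ₁ − 1ξ₂ = 50.2 → ξ₂ = (2·168.7 − 50.2)/1 = 287.1 mol.
Outlet amounts (n = n₀ + Σ ν·ξ):
  Q: 553 − 1(168.7) = 384.3
  R: 0 + 2(168.7) − 1(287.1) = 50.2
  U: 0 + 1(287.1) = 287.1
Total out = 384.3 + 50.2 + 287.1 = 721.7 mol.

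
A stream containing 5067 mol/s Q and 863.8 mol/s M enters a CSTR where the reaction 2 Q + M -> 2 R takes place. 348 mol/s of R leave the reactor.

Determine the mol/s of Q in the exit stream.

4720 mol/s

For R: n = n₀ + 2ξ → 348 = 0 + 2ξ, giving ξ = 174 mol/s.
Outlet amounts (n = n₀ + ν ξ):
  Q: 5067 − 2(174) = 4719
  M: 863.8 − 1(174) = 689.8
  R: 0 + 2(174) = 348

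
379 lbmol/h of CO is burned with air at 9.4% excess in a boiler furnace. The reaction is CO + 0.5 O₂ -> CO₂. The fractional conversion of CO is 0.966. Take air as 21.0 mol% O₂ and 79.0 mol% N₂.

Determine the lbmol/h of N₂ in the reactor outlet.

780 lbmol/h

Stoichiometric O₂ = 0.5 × 379 = 189.5 lbmol/h; O₂ fed = 189.5 × 1.094 = 207.3 lbmol/h.
N₂ fed = 207.3 × 79/21 = 779.9 lbmol/h.
Fuel reacted = 0.966 × 379 → ξ = 366.1 lbmol/h.
Outlet (n = n₀ + ν ξ):
  CO: 379 − 1(366.1) = 12.89
  O₂: 207.3 − 0.5(366.1) = 24.26
  N₂: 779.9 (inert)
  CO₂: 0 + 1(366.1) = 366.1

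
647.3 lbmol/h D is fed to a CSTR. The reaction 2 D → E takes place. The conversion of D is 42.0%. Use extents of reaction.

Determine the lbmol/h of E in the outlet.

136 lbmol/h

D reacted = 0.42 × 647.3 = 271.9 lbmol/h; ν_D = −2, so ξ = 271.9/2 = 135.9 lbmol/h.
Outlet amounts (n = n₀ + ν ξ):
  D: 647.3 − 2(135.9) = 375.4
  E: 0 + 1(135.9) = 135.9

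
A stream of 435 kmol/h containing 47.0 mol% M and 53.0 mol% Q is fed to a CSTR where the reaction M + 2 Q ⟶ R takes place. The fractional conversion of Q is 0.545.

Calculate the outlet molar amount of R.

62.8 kmol/h

Q reacted = 0.545 × 230.6 = 125.6 kmol/h; ν_Q = −2, so ξ = 125.6/2 = 62.82 kmol/h.
Outlet amounts (n = n₀ + ν ξ):
  M: 204.4 − 1(62.82) = 141.6
  Q: 230.6 − 2(62.82) = 104.9
  R: 0 + 1(62.82) = 62.82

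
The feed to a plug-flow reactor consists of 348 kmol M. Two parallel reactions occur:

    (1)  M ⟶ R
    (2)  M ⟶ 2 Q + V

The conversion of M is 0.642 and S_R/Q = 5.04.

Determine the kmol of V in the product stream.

20.2 kmol

Conversion of M: M consumed = 0.642 × 348 = 223.4 kmol = 1ξ₁ + 1ξ₂.
Selectivity: 1ξ₁ / (2ξ₂) = 5.04 → ξ₁ = 10.08 ξ₂.
Substitute: (1·10.08 + 1) ξ₂ = 223.4 → ξ₂ = 20.16 kmol, ξ₁ = 203.3 kmol.
Outlet amounts (n = n₀ + Σ ν·ξ):
  M: 348 − 1(203.3) − 1(20.16) = 124.6
  R: 0 + 1(203.3) = 203.3
  Q: 0 + 2(20.16) = 40.33
  V: 0 + 1(20.16) = 20.16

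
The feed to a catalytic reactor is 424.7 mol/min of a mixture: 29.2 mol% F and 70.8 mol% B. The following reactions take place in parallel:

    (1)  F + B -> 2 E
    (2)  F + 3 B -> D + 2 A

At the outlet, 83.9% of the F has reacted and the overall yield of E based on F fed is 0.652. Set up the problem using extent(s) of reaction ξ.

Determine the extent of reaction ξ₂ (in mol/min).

ξ₂ = 63.6 mol/min

Yield of E: 2ξ₁ / 124 = 0.652 → ξ₁ = 40.43 mol/min.
Conversion of F: 1ξ₁ + 1ξ₂ = 0.839 × 124 = 104 → ξ₂ = 63.62 mol/min.
Outlet amounts (n = n₀ + Σ ν·ξ):
  F: 124 − 1(40.43) − 1(63.62) = 19.97
  B: 300.7 − 1(40.43) − 3(63.62) = 69.4
  E: 0 + 2(40.43) = 80.86
  D: 0 + 1(63.62) = 63.62
  A: 0 + 2(63.62) = 127.2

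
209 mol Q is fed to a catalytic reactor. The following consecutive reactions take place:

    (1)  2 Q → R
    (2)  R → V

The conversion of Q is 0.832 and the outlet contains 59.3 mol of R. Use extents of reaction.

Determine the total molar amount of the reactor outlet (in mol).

122 mol

Conversion of Q: Q consumed = 2ξ₁ = 0.832 × 209 → ξ₁ = 86.94 mol.
R balance: n_R = 0 + 1ξ₁ − 1ξ₂ = 59.3 → ξ₂ = (1·86.94 − 59.3)/1 = 27.64 mol.
Outlet amounts (n = n₀ + Σ ν·ξ):
  Q: 209 − 2(86.94) = 35.11
  R: 0 + 1(86.94) − 1(27.64) = 59.3
  V: 0 + 1(27.64) = 27.64
Total out = 35.11 + 59.3 + 27.64 = 122.1 mol.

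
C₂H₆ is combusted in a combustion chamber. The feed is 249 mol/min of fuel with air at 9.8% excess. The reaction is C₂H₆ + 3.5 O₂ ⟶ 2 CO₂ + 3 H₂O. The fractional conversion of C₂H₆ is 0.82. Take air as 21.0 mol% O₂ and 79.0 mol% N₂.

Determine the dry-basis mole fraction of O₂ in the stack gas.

Stoichiometric O₂ = 3.5 × 249 = 871.5 mol/min; O₂ fed = 871.5 × 1.098 = 956.9 mol/min.
N₂ fed = 956.9 × 79/21 = 3600 mol/min.
Fuel reacted = 0.82 × 249 → ξ = 204.2 mol/min.
Outlet (n = n₀ + ν ξ):
  C₂H₆: 249 − 1(204.2) = 44.82
  O₂: 956.9 − 3.5(204.2) = 242.3
  N₂: 3600 (inert)
  CO₂: 0 + 2(204.2) = 408.4
  H₂O: 0 + 3(204.2) = 612.5
Dry total = 4295 mol/min; y_O₂ (dry) = 242.3 / 4295 = 0.05641.

0.0564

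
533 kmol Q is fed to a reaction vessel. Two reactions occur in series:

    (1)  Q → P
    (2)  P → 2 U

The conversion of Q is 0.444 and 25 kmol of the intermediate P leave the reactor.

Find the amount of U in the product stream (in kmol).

Conversion of Q: Q consumed = 1ξ₁ = 0.444 × 533 → ξ₁ = 236.7 kmol.
P balance: n_P = 0 + 1ξ₁ − 1ξ₂ = 25 → ξ₂ = (1·236.7 − 25)/1 = 211.7 kmol.
Outlet amounts (n = n₀ + Σ ν·ξ):
  Q: 533 − 1(236.7) = 296.3
  P: 0 + 1(236.7) − 1(211.7) = 25
  U: 0 + 2(211.7) = 423.3

423 kmol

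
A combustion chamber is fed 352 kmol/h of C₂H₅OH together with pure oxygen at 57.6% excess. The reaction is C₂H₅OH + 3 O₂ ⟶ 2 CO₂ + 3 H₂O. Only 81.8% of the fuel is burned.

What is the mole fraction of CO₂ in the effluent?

Stoichiometric O₂ = 3 × 352 = 1056 kmol/h; O₂ fed = 1056 × 1.576 = 1664 kmol/h.
Fuel reacted = 0.818 × 352 → ξ = 287.9 kmol/h.
Outlet (n = n₀ + ν ξ):
  C₂H₅OH: 352 − 1(287.9) = 64.06
  O₂: 1664 − 3(287.9) = 800.4
  CO₂: 0 + 2(287.9) = 575.9
  H₂O: 0 + 3(287.9) = 863.8
Total out = 2304 kmol/h; y_CO₂ = 575.9 / 2304 = 0.2499.

0.25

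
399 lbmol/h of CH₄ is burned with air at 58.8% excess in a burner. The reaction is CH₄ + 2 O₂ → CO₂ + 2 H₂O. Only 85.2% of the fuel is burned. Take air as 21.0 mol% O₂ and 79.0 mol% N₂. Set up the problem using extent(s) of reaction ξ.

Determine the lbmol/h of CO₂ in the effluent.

Stoichiometric O₂ = 2 × 399 = 798 lbmol/h; O₂ fed = 798 × 1.588 = 1267 lbmol/h.
N₂ fed = 1267 × 79/21 = 4767 lbmol/h.
Fuel reacted = 0.852 × 399 → ξ = 339.9 lbmol/h.
Outlet (n = n₀ + ν ξ):
  CH₄: 399 − 1(339.9) = 59.05
  O₂: 1267 − 2(339.9) = 587.3
  N₂: 4767 (inert)
  CO₂: 0 + 1(339.9) = 339.9
  H₂O: 0 + 2(339.9) = 679.9

340 lbmol/h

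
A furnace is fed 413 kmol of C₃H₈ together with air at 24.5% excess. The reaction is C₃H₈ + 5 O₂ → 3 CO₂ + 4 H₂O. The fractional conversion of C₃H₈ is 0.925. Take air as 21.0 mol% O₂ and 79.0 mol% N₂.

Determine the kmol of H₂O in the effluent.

Stoichiometric O₂ = 5 × 413 = 2065 kmol; O₂ fed = 2065 × 1.245 = 2571 kmol.
N₂ fed = 2571 × 79/21 = 9672 kmol.
Fuel reacted = 0.925 × 413 → ξ = 382 kmol.
Outlet (n = n₀ + ν ξ):
  C₃H₈: 413 − 1(382) = 30.97
  O₂: 2571 − 5(382) = 660.8
  N₂: 9672 (inert)
  CO₂: 0 + 3(382) = 1146
  H₂O: 0 + 4(382) = 1528

1530 kmol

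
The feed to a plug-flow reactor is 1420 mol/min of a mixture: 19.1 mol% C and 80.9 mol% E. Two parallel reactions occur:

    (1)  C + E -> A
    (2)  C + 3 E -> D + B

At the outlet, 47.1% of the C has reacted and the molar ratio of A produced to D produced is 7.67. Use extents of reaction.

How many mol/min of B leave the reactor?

14.7 mol/min

Conversion of C: C consumed = 0.471 × 271.2 = 127.7 mol/min = 1ξ₁ + 1ξ₂.
Selectivity: 1ξ₁ / (1ξ₂) = 7.67 → ξ₁ = 7.67 ξ₂.
Substitute: (1·7.67 + 1) ξ₂ = 127.7 → ξ₂ = 14.73 mol/min, ξ₁ = 113 mol/min.
Outlet amounts (n = n₀ + Σ ν·ξ):
  C: 271.2 − 1(113) − 1(14.73) = 143.5
  E: 1149 − 1(113) − 3(14.73) = 991.6
  A: 0 + 1(113) = 113
  D: 0 + 1(14.73) = 14.73
  B: 0 + 1(14.73) = 14.73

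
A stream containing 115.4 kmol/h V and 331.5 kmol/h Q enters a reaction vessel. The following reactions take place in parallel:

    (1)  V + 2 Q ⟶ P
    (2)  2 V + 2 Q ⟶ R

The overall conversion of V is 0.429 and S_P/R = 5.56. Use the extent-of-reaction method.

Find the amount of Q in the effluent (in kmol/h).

246 kmol/h

Conversion of V: V consumed = 0.429 × 115.4 = 49.51 kmol/h = 1ξ₁ + 2ξ₂.
Selectivity: 1ξ₁ / (1ξ₂) = 5.56 → ξ₁ = 5.56 ξ₂.
Substitute: (1·5.56 + 2) ξ₂ = 49.51 → ξ₂ = 6.548 kmol/h, ξ₁ = 36.41 kmol/h.
Outlet amounts (n = n₀ + Σ ν·ξ):
  V: 115.4 − 1(36.41) − 2(6.548) = 65.89
  Q: 331.5 − 2(36.41) − 2(6.548) = 245.6
  P: 0 + 1(36.41) = 36.41
  R: 0 + 1(6.548) = 6.548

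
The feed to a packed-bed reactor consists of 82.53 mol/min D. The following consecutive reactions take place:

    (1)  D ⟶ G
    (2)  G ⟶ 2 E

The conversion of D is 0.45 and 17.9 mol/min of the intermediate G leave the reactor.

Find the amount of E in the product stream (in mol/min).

Conversion of D: D consumed = 1ξ₁ = 0.45 × 82.53 → ξ₁ = 37.14 mol/min.
G balance: n_G = 0 + 1ξ₁ − 1ξ₂ = 17.9 → ξ₂ = (1·37.14 − 17.9)/1 = 19.24 mol/min.
Outlet amounts (n = n₀ + Σ ν·ξ):
  D: 82.53 − 1(37.14) = 45.39
  G: 0 + 1(37.14) − 1(19.24) = 17.9
  E: 0 + 2(19.24) = 38.48

38.5 mol/min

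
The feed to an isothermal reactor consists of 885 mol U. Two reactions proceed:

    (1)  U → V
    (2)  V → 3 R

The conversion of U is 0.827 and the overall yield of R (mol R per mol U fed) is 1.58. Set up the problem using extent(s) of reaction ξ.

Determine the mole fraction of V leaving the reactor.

0.146

Conversion of U: U consumed = 1ξ₁ = 0.827 × 885 → ξ₁ = 731.9 mol.
Yield of R: 3ξ₂ / 885 = 1.58 → ξ₂ = 466.1 mol.
Outlet amounts (n = n₀ + Σ ν·ξ):
  U: 885 − 1(731.9) = 153.1
  V: 0 + 1(731.9) − 1(466.1) = 265.8
  R: 0 + 3(466.1) = 1398
Total out = 1817 mol; y_V = 265.8 / 1817 = 0.1463.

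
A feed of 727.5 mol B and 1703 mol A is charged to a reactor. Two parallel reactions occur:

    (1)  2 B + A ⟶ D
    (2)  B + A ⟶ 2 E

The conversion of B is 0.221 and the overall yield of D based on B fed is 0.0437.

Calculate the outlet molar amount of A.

1570 mol

Yield of D: 1ξ₁ / 727.5 = 0.0437 → ξ₁ = 31.79 mol.
Conversion of B: 2ξ₁ + 1ξ₂ = 0.221 × 727.5 = 160.8 → ξ₂ = 97.19 mol.
Outlet amounts (n = n₀ + Σ ν·ξ):
  B: 727.5 − 2(31.79) − 1(97.19) = 566.7
  A: 1703 − 1(31.79) − 1(97.19) = 1574
  D: 0 + 1(31.79) = 31.79
  E: 0 + 2(97.19) = 194.4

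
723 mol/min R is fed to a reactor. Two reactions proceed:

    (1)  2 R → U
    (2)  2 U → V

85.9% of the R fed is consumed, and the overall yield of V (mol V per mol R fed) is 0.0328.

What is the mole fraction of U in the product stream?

Conversion of R: R consumed = 2ξ₁ = 0.859 × 723 → ξ₁ = 310.5 mol/min.
Yield of V: 1ξ₂ / 723 = 0.0328 → ξ₂ = 23.71 mol/min.
Outlet amounts (n = n₀ + Σ ν·ξ):
  R: 723 − 2(310.5) = 101.9
  U: 0 + 1(310.5) − 2(23.71) = 263.1
  V: 0 + 1(23.71) = 23.71
Total out = 388.8 mol/min; y_U = 263.1 / 388.8 = 0.6768.

0.677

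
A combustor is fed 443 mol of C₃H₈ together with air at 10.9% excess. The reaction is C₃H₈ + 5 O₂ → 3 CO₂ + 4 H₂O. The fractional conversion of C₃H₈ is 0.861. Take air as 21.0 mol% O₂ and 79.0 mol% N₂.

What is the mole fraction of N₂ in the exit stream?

Stoichiometric O₂ = 5 × 443 = 2215 mol; O₂ fed = 2215 × 1.109 = 2456 mol.
N₂ fed = 2456 × 79/21 = 9241 mol.
Fuel reacted = 0.861 × 443 → ξ = 381.4 mol.
Outlet (n = n₀ + ν ξ):
  C₃H₈: 443 − 1(381.4) = 61.58
  O₂: 2456 − 5(381.4) = 549.3
  N₂: 9241 (inert)
  CO₂: 0 + 3(381.4) = 1144
  H₂O: 0 + 4(381.4) = 1526
Total out = 12520 mol; y_N₂ = 9241 / 12520 = 0.738.

0.738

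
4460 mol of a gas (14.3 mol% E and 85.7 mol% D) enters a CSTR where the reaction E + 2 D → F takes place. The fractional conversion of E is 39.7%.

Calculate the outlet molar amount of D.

3320 mol

E reacted = 0.397 × 637.8 = 253.2 mol; ν_E = −1, so ξ = 253.2/1 = 253.2 mol.
Outlet amounts (n = n₀ + ν ξ):
  E: 637.8 − 1(253.2) = 384.6
  D: 3822 − 2(253.2) = 3316
  F: 0 + 1(253.2) = 253.2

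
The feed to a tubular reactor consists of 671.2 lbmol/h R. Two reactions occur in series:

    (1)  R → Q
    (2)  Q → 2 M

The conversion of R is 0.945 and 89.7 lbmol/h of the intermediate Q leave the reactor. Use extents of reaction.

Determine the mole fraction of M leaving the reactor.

Conversion of R: R consumed = 1ξ₁ = 0.945 × 671.2 → ξ₁ = 634.3 lbmol/h.
Q balance: n_Q = 0 + 1ξ₁ − 1ξ₂ = 89.7 → ξ₂ = (1·634.3 − 89.7)/1 = 544.6 lbmol/h.
Outlet amounts (n = n₀ + Σ ν·ξ):
  R: 671.2 − 1(634.3) = 36.92
  Q: 0 + 1(634.3) − 1(544.6) = 89.7
  M: 0 + 2(544.6) = 1089
Total out = 1216 lbmol/h; y_M = 1089 / 1216 = 0.8959.

0.896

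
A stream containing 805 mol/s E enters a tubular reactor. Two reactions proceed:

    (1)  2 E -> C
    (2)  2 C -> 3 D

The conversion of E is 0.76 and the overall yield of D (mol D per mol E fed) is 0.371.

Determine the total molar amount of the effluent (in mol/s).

Conversion of E: E consumed = 2ξ₁ = 0.76 × 805 → ξ₁ = 305.9 mol/s.
Yield of D: 3ξ₂ / 805 = 0.371 → ξ₂ = 99.55 mol/s.
Outlet amounts (n = n₀ + Σ ν·ξ):
  E: 805 − 2(305.9) = 193.2
  C: 0 + 1(305.9) − 2(99.55) = 106.8
  D: 0 + 3(99.55) = 298.7
Total out = 193.2 + 106.8 + 298.7 = 598.7 mol/s.

599 mol/s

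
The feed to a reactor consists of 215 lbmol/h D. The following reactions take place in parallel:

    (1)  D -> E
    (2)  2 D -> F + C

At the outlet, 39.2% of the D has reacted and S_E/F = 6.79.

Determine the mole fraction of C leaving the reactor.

Conversion of D: D consumed = 0.392 × 215 = 84.28 lbmol/h = 1ξ₁ + 2ξ₂.
Selectivity: 1ξ₁ / (1ξ₂) = 6.79 → ξ₁ = 6.79 ξ₂.
Substitute: (1·6.79 + 2) ξ₂ = 84.28 → ξ₂ = 9.588 lbmol/h, ξ₁ = 65.1 lbmol/h.
Outlet amounts (n = n₀ + Σ ν·ξ):
  D: 215 − 1(65.1) − 2(9.588) = 130.7
  E: 0 + 1(65.1) = 65.1
  F: 0 + 1(9.588) = 9.588
  C: 0 + 1(9.588) = 9.588
Total out = 215 lbmol/h; y_C = 9.588 / 215 = 0.0446.

0.0446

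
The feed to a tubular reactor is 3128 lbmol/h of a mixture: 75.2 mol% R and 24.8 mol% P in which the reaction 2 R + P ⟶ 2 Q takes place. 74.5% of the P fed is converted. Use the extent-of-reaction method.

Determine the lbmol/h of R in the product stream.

P reacted = 0.745 × 775.7 = 577.9 lbmol/h; ν_P = −1, so ξ = 577.9/1 = 577.9 lbmol/h.
Outlet amounts (n = n₀ + ν ξ):
  R: 2352 − 2(577.9) = 1196
  P: 775.7 − 1(577.9) = 197.8
  Q: 0 + 2(577.9) = 1156

1200 lbmol/h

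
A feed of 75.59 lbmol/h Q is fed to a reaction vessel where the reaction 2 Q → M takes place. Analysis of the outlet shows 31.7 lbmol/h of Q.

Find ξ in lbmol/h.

ξ = 21.9 lbmol/h

For Q: n = n₀ − 2ξ → 31.7 = 75.59 − 2ξ, giving ξ = 21.95 lbmol/h.
Outlet amounts (n = n₀ + ν ξ):
  Q: 75.59 − 2(21.95) = 31.7
  M: 0 + 1(21.95) = 21.95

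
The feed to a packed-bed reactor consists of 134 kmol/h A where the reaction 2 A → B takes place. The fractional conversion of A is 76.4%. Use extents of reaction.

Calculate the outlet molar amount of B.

51.2 kmol/h

A reacted = 0.764 × 134 = 102.4 kmol/h; ν_A = −2, so ξ = 102.4/2 = 51.19 kmol/h.
Outlet amounts (n = n₀ + ν ξ):
  A: 134 − 2(51.19) = 31.62
  B: 0 + 1(51.19) = 51.19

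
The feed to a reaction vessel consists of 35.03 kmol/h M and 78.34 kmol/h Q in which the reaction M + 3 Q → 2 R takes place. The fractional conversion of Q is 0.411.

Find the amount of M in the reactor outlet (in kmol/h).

24.3 kmol/h

Q reacted = 0.411 × 78.34 = 32.2 kmol/h; ν_Q = −3, so ξ = 32.2/3 = 10.73 kmol/h.
Outlet amounts (n = n₀ + ν ξ):
  M: 35.03 − 1(10.73) = 24.3
  Q: 78.34 − 3(10.73) = 46.14
  R: 0 + 2(10.73) = 21.47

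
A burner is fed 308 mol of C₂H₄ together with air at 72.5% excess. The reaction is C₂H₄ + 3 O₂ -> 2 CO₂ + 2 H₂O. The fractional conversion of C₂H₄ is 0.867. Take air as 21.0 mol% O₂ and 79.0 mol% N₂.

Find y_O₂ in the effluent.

0.1

Stoichiometric O₂ = 3 × 308 = 924 mol; O₂ fed = 924 × 1.725 = 1594 mol.
N₂ fed = 1594 × 79/21 = 5996 mol.
Fuel reacted = 0.867 × 308 → ξ = 267 mol.
Outlet (n = n₀ + ν ξ):
  C₂H₄: 308 − 1(267) = 40.96
  O₂: 1594 − 3(267) = 792.8
  N₂: 5996 (inert)
  CO₂: 0 + 2(267) = 534.1
  H₂O: 0 + 2(267) = 534.1
Total out = 7898 mol; y_O₂ = 792.8 / 7898 = 0.1004.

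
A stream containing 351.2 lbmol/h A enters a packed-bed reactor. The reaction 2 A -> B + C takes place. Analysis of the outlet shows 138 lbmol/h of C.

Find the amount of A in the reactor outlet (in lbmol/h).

75.2 lbmol/h

For C: n = n₀ + 1ξ → 138 = 0 + 1ξ, giving ξ = 138 lbmol/h.
Outlet amounts (n = n₀ + ν ξ):
  A: 351.2 − 2(138) = 75.2
  B: 0 + 1(138) = 138
  C: 0 + 1(138) = 138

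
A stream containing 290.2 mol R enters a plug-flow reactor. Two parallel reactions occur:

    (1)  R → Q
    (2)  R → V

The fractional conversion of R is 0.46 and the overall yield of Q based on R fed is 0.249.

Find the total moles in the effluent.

290 mol

Yield of Q: 1ξ₁ / 290.2 = 0.249 → ξ₁ = 72.26 mol.
Conversion of R: 1ξ₁ + 1ξ₂ = 0.46 × 290.2 = 133.5 → ξ₂ = 61.23 mol.
Outlet amounts (n = n₀ + Σ ν·ξ):
  R: 290.2 − 1(72.26) − 1(61.23) = 156.7
  Q: 0 + 1(72.26) = 72.26
  V: 0 + 1(61.23) = 61.23
Total out = 156.7 + 72.26 + 61.23 = 290.2 mol.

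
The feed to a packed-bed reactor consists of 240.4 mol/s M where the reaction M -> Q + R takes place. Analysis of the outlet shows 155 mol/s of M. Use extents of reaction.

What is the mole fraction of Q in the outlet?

0.262

For M: n = n₀ − 1ξ → 155 = 240.4 − 1ξ, giving ξ = 85.4 mol/s.
Outlet amounts (n = n₀ + ν ξ):
  M: 240.4 − 1(85.4) = 155
  Q: 0 + 1(85.4) = 85.4
  R: 0 + 1(85.4) = 85.4
Total out = 325.8 mol/s; y_Q = 85.4 / 325.8 = 0.2621.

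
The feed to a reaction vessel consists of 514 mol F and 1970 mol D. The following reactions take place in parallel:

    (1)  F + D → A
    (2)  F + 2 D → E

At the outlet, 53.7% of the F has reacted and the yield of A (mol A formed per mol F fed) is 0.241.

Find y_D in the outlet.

Yield of A: 1ξ₁ / 514 = 0.241 → ξ₁ = 123.9 mol.
Conversion of F: 1ξ₁ + 1ξ₂ = 0.537 × 514 = 276 → ξ₂ = 152.1 mol.
Outlet amounts (n = n₀ + Σ ν·ξ):
  F: 514 − 1(123.9) − 1(152.1) = 238
  D: 1970 − 1(123.9) − 2(152.1) = 1542
  A: 0 + 1(123.9) = 123.9
  E: 0 + 1(152.1) = 152.1
Total out = 2056 mol; y_D = 1542 / 2056 = 0.75.

0.75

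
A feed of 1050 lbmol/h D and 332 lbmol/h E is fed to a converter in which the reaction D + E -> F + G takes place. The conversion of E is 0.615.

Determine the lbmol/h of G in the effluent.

204 lbmol/h

E reacted = 0.615 × 332 = 204.2 lbmol/h; ν_E = −1, so ξ = 204.2/1 = 204.2 lbmol/h.
Outlet amounts (n = n₀ + ν ξ):
  D: 1050 − 1(204.2) = 845.8
  E: 332 − 1(204.2) = 127.8
  F: 0 + 1(204.2) = 204.2
  G: 0 + 1(204.2) = 204.2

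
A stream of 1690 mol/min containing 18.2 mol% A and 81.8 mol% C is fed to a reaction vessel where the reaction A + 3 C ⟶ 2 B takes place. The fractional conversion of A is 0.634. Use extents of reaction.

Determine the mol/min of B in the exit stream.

390 mol/min

A reacted = 0.634 × 307.6 = 195 mol/min; ν_A = −1, so ξ = 195/1 = 195 mol/min.
Outlet amounts (n = n₀ + ν ξ):
  A: 307.6 − 1(195) = 112.6
  C: 1382 − 3(195) = 797.4
  B: 0 + 2(195) = 390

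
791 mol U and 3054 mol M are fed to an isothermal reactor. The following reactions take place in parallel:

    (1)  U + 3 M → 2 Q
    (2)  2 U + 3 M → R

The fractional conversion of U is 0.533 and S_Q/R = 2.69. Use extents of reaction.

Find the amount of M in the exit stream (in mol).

2170 mol

Conversion of U: U consumed = 0.533 × 791 = 421.6 mol = 1ξ₁ + 2ξ₂.
Selectivity: 2ξ₁ / (1ξ₂) = 2.69 → ξ₁ = 1.345 ξ₂.
Substitute: (1·1.345 + 2) ξ₂ = 421.6 → ξ₂ = 126 mol, ξ₁ = 169.5 mol.
Outlet amounts (n = n₀ + Σ ν·ξ):
  U: 791 − 1(169.5) − 2(126) = 369.4
  M: 3054 − 3(169.5) − 3(126) = 2167
  Q: 0 + 2(169.5) = 339
  R: 0 + 1(126) = 126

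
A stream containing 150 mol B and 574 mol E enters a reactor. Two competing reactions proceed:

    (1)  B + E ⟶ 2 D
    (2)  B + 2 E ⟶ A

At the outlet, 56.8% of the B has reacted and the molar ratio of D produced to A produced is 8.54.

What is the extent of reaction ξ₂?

Conversion of B: B consumed = 0.568 × 150 = 85.2 mol = 1ξ₁ + 1ξ₂.
Selectivity: 2ξ₁ / (1ξ₂) = 8.54 → ξ₁ = 4.27 ξ₂.
Substitute: (1·4.27 + 1) ξ₂ = 85.2 → ξ₂ = 16.17 mol, ξ₁ = 69.03 mol.
Outlet amounts (n = n₀ + Σ ν·ξ):
  B: 150 − 1(69.03) − 1(16.17) = 64.8
  E: 574 − 1(69.03) − 2(16.17) = 472.6
  D: 0 + 2(69.03) = 138.1
  A: 0 + 1(16.17) = 16.17

ξ₂ = 16.2 mol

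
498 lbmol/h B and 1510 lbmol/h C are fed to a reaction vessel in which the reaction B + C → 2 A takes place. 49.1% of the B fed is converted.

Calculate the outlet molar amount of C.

1270 lbmol/h

B reacted = 0.491 × 498 = 244.5 lbmol/h; ν_B = −1, so ξ = 244.5/1 = 244.5 lbmol/h.
Outlet amounts (n = n₀ + ν ξ):
  B: 498 − 1(244.5) = 253.5
  C: 1510 − 1(244.5) = 1265
  A: 0 + 2(244.5) = 489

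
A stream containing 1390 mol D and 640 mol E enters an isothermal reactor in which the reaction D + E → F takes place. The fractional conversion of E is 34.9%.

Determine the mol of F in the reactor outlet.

E reacted = 0.349 × 640 = 223.4 mol; ν_E = −1, so ξ = 223.4/1 = 223.4 mol.
Outlet amounts (n = n₀ + ν ξ):
  D: 1390 − 1(223.4) = 1167
  E: 640 − 1(223.4) = 416.6
  F: 0 + 1(223.4) = 223.4

223 mol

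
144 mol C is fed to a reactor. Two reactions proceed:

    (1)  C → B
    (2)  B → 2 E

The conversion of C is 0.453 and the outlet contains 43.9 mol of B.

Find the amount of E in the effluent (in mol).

42.7 mol

Conversion of C: C consumed = 1ξ₁ = 0.453 × 144 → ξ₁ = 65.23 mol.
B balance: n_B = 0 + 1ξ₁ − 1ξ₂ = 43.9 → ξ₂ = (1·65.23 − 43.9)/1 = 21.33 mol.
Outlet amounts (n = n₀ + Σ ν·ξ):
  C: 144 − 1(65.23) = 78.77
  B: 0 + 1(65.23) − 1(21.33) = 43.9
  E: 0 + 2(21.33) = 42.66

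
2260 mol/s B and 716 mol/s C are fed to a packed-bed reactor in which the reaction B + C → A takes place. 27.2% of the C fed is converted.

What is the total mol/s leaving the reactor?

2780 mol/s

C reacted = 0.272 × 716 = 194.8 mol/s; ν_C = −1, so ξ = 194.8/1 = 194.8 mol/s.
Outlet amounts (n = n₀ + ν ξ):
  B: 2260 − 1(194.8) = 2065
  C: 716 − 1(194.8) = 521.2
  A: 0 + 1(194.8) = 194.8
Total out = 2065 + 521.2 + 194.8 = 2781 mol/s.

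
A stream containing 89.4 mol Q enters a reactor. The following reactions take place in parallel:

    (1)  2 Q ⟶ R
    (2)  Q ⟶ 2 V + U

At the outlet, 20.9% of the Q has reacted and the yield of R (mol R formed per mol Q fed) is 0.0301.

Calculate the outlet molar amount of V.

Yield of R: 1ξ₁ / 89.4 = 0.0301 → ξ₁ = 2.691 mol.
Conversion of Q: 2ξ₁ + 1ξ₂ = 0.209 × 89.4 = 18.68 → ξ₂ = 13.3 mol.
Outlet amounts (n = n₀ + Σ ν·ξ):
  Q: 89.4 − 2(2.691) − 1(13.3) = 70.72
  R: 0 + 1(2.691) = 2.691
  V: 0 + 2(13.3) = 26.61
  U: 0 + 1(13.3) = 13.3

26.6 mol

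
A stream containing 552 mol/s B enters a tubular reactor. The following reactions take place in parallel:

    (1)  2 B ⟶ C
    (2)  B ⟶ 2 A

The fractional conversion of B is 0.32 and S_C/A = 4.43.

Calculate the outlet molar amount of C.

Conversion of B: B consumed = 0.32 × 552 = 176.6 mol/s = 2ξ₁ + 1ξ₂.
Selectivity: 1ξ₁ / (2ξ₂) = 4.43 → ξ₁ = 8.86 ξ₂.
Substitute: (2·8.86 + 1) ξ₂ = 176.6 → ξ₂ = 9.436 mol/s, ξ₁ = 83.6 mol/s.
Outlet amounts (n = n₀ + Σ ν·ξ):
  B: 552 − 2(83.6) − 1(9.436) = 375.4
  C: 0 + 1(83.6) = 83.6
  A: 0 + 2(9.436) = 18.87

83.6 mol/s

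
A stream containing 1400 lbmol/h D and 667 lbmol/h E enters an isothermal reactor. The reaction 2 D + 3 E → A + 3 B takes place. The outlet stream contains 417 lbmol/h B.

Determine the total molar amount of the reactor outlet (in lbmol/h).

For B: n = n₀ + 3ξ → 417 = 0 + 3ξ, giving ξ = 139 lbmol/h.
Outlet amounts (n = n₀ + ν ξ):
  D: 1400 − 2(139) = 1122
  E: 667 − 3(139) = 250
  A: 0 + 1(139) = 139
  B: 0 + 3(139) = 417
Total out = 1122 + 250 + 139 + 417 = 1928 lbmol/h.

1930 lbmol/h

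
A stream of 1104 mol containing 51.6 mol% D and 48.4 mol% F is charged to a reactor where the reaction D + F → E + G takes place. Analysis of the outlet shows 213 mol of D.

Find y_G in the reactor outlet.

0.323

For D: n = n₀ − 1ξ → 213 = 569.7 − 1ξ, giving ξ = 356.7 mol.
Outlet amounts (n = n₀ + ν ξ):
  D: 569.7 − 1(356.7) = 213
  F: 534.3 − 1(356.7) = 177.7
  E: 0 + 1(356.7) = 356.7
  G: 0 + 1(356.7) = 356.7
Total out = 1104 mol; y_G = 356.7 / 1104 = 0.3231.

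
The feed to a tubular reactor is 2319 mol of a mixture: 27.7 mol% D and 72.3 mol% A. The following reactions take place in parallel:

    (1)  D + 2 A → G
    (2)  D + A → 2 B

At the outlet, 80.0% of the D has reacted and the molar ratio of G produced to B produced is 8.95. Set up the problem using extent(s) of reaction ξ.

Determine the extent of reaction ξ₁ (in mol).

Conversion of D: D consumed = 0.8 × 642.4 = 513.9 mol = 1ξ₁ + 1ξ₂.
Selectivity: 1ξ₁ / (2ξ₂) = 8.95 → ξ₁ = 17.9 ξ₂.
Substitute: (1·17.9 + 1) ξ₂ = 513.9 → ξ₂ = 27.19 mol, ξ₁ = 486.7 mol.
Outlet amounts (n = n₀ + Σ ν·ξ):
  D: 642.4 − 1(486.7) − 1(27.19) = 128.5
  A: 1677 − 2(486.7) − 1(27.19) = 676
  G: 0 + 1(486.7) = 486.7
  B: 0 + 2(27.19) = 54.38

ξ₁ = 487 mol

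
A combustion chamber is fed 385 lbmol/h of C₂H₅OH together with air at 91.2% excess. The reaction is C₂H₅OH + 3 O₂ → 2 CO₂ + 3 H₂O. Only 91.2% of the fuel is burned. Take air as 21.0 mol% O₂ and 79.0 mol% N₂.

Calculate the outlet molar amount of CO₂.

702 lbmol/h

Stoichiometric O₂ = 3 × 385 = 1155 lbmol/h; O₂ fed = 1155 × 1.912 = 2208 lbmol/h.
N₂ fed = 2208 × 79/21 = 8308 lbmol/h.
Fuel reacted = 0.912 × 385 → ξ = 351.1 lbmol/h.
Outlet (n = n₀ + ν ξ):
  C₂H₅OH: 385 − 1(351.1) = 33.88
  O₂: 2208 − 3(351.1) = 1155
  N₂: 8308 (inert)
  CO₂: 0 + 2(351.1) = 702.2
  H₂O: 0 + 3(351.1) = 1053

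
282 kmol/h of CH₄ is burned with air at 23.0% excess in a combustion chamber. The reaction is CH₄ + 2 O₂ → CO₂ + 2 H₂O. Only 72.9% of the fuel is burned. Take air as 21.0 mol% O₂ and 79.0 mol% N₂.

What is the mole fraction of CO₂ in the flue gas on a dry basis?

0.0648

Stoichiometric O₂ = 2 × 282 = 564 kmol/h; O₂ fed = 564 × 1.230 = 693.7 kmol/h.
N₂ fed = 693.7 × 79/21 = 2610 kmol/h.
Fuel reacted = 0.729 × 282 → ξ = 205.6 kmol/h.
Outlet (n = n₀ + ν ξ):
  CH₄: 282 − 1(205.6) = 76.42
  O₂: 693.7 − 2(205.6) = 282.6
  N₂: 2610 (inert)
  CO₂: 0 + 1(205.6) = 205.6
  H₂O: 0 + 2(205.6) = 411.2
Dry total = 3174 kmol/h; y_CO₂ (dry) = 205.6 / 3174 = 0.06476.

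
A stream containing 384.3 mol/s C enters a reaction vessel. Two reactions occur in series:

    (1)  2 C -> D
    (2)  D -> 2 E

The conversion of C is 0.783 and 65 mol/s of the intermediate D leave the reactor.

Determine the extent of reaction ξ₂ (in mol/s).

Conversion of C: C consumed = 2ξ₁ = 0.783 × 384.3 → ξ₁ = 150.5 mol/s.
D balance: n_D = 0 + 1ξ₁ − 1ξ₂ = 65 → ξ₂ = (1·150.5 − 65)/1 = 85.45 mol/s.
Outlet amounts (n = n₀ + Σ ν·ξ):
  C: 384.3 − 2(150.5) = 83.39
  D: 0 + 1(150.5) − 1(85.45) = 65
  E: 0 + 2(85.45) = 170.9

ξ₂ = 85.5 mol/s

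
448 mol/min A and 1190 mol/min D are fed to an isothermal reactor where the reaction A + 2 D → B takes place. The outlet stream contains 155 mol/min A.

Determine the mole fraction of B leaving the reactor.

0.279

For A: n = n₀ − 1ξ → 155 = 448 − 1ξ, giving ξ = 293 mol/min.
Outlet amounts (n = n₀ + ν ξ):
  A: 448 − 1(293) = 155
  D: 1190 − 2(293) = 604
  B: 0 + 1(293) = 293
Total out = 1052 mol/min; y_B = 293 / 1052 = 0.2785.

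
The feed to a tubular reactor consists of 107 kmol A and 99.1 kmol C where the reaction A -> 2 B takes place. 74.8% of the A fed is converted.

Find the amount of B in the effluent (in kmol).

160 kmol

A reacted = 0.748 × 107 = 80.04 kmol; ν_A = −1, so ξ = 80.04/1 = 80.04 kmol.
Outlet amounts (n = n₀ + ν ξ):
  A: 107 − 1(80.04) = 26.96
  B: 0 + 2(80.04) = 160.1
  C: 99.1 (inert)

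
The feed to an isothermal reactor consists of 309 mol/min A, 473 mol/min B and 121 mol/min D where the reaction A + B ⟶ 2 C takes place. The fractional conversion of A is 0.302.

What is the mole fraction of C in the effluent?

0.207

A reacted = 0.302 × 309 = 93.32 mol/min; ν_A = −1, so ξ = 93.32/1 = 93.32 mol/min.
Outlet amounts (n = n₀ + ν ξ):
  A: 309 − 1(93.32) = 215.7
  B: 473 − 1(93.32) = 379.7
  C: 0 + 2(93.32) = 186.6
  D: 121 (inert)
Total out = 903 mol/min; y_C = 186.6 / 903 = 0.2067.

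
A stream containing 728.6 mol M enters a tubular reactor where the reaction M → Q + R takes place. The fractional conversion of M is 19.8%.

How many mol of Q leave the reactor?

144 mol

M reacted = 0.198 × 728.6 = 144.3 mol; ν_M = −1, so ξ = 144.3/1 = 144.3 mol.
Outlet amounts (n = n₀ + ν ξ):
  M: 728.6 − 1(144.3) = 584.3
  Q: 0 + 1(144.3) = 144.3
  R: 0 + 1(144.3) = 144.3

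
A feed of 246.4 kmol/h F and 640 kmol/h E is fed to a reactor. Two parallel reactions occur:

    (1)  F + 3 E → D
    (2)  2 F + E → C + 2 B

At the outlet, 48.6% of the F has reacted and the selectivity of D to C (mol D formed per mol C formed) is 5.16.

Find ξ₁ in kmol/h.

ξ₁ = 86.3 kmol/h

Conversion of F: F consumed = 0.486 × 246.4 = 119.8 kmol/h = 1ξ₁ + 2ξ₂.
Selectivity: 1ξ₁ / (1ξ₂) = 5.16 → ξ₁ = 5.16 ξ₂.
Substitute: (1·5.16 + 2) ξ₂ = 119.8 → ξ₂ = 16.72 kmol/h, ξ₁ = 86.3 kmol/h.
Outlet amounts (n = n₀ + Σ ν·ξ):
  F: 246.4 − 1(86.3) − 2(16.72) = 126.6
  E: 640 − 3(86.3) − 1(16.72) = 364.4
  D: 0 + 1(86.3) = 86.3
  C: 0 + 1(16.72) = 16.72
  B: 0 + 2(16.72) = 33.45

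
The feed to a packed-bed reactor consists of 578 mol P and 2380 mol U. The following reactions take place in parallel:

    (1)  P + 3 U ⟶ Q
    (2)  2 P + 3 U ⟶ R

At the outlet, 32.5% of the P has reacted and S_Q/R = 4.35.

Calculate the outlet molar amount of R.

Conversion of P: P consumed = 0.325 × 578 = 187.8 mol = 1ξ₁ + 2ξ₂.
Selectivity: 1ξ₁ / (1ξ₂) = 4.35 → ξ₁ = 4.35 ξ₂.
Substitute: (1·4.35 + 2) ξ₂ = 187.8 → ξ₂ = 29.58 mol, ξ₁ = 128.7 mol.
Outlet amounts (n = n₀ + Σ ν·ξ):
  P: 578 − 1(128.7) − 2(29.58) = 390.1
  U: 2380 − 3(128.7) − 3(29.58) = 1905
  Q: 0 + 1(128.7) = 128.7
  R: 0 + 1(29.58) = 29.58

29.6 mol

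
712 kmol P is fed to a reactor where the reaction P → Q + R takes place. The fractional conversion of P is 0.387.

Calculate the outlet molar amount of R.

276 kmol

P reacted = 0.387 × 712 = 275.5 kmol; ν_P = −1, so ξ = 275.5/1 = 275.5 kmol.
Outlet amounts (n = n₀ + ν ξ):
  P: 712 − 1(275.5) = 436.5
  Q: 0 + 1(275.5) = 275.5
  R: 0 + 1(275.5) = 275.5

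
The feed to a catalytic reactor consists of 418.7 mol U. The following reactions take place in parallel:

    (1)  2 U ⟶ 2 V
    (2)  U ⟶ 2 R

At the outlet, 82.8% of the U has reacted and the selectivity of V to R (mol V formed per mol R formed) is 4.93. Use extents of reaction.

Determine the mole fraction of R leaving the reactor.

Conversion of U: U consumed = 0.828 × 418.7 = 346.7 mol = 2ξ₁ + 1ξ₂.
Selectivity: 2ξ₁ / (2ξ₂) = 4.93 → ξ₁ = 4.93 ξ₂.
Substitute: (2·4.93 + 1) ξ₂ = 346.7 → ξ₂ = 31.92 mol, ξ₁ = 157.4 mol.
Outlet amounts (n = n₀ + Σ ν·ξ):
  U: 418.7 − 2(157.4) − 1(31.92) = 72.02
  V: 0 + 2(157.4) = 314.8
  R: 0 + 2(31.92) = 63.85
Total out = 450.6 mol; y_R = 63.85 / 450.6 = 0.1417.

0.142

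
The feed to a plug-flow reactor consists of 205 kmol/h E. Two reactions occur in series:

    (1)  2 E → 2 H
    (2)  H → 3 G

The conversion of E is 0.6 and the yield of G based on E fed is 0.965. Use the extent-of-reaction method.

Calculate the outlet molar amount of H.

57.1 kmol/h

Conversion of E: E consumed = 2ξ₁ = 0.6 × 205 → ξ₁ = 61.5 kmol/h.
Yield of G: 3ξ₂ / 205 = 0.965 → ξ₂ = 65.94 kmol/h.
Outlet amounts (n = n₀ + Σ ν·ξ):
  E: 205 − 2(61.5) = 82
  H: 0 + 2(61.5) − 1(65.94) = 57.06
  G: 0 + 3(65.94) = 197.8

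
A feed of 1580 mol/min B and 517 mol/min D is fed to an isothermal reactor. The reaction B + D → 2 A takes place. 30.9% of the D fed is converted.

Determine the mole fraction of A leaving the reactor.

0.152

D reacted = 0.309 × 517 = 159.8 mol/min; ν_D = −1, so ξ = 159.8/1 = 159.8 mol/min.
Outlet amounts (n = n₀ + ν ξ):
  B: 1580 − 1(159.8) = 1420
  D: 517 − 1(159.8) = 357.2
  A: 0 + 2(159.8) = 319.5
Total out = 2097 mol/min; y_A = 319.5 / 2097 = 0.1524.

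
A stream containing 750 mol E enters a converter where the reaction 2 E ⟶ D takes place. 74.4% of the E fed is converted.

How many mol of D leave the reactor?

279 mol

E reacted = 0.744 × 750 = 558 mol; ν_E = −2, so ξ = 558/2 = 279 mol.
Outlet amounts (n = n₀ + ν ξ):
  E: 750 − 2(279) = 192
  D: 0 + 1(279) = 279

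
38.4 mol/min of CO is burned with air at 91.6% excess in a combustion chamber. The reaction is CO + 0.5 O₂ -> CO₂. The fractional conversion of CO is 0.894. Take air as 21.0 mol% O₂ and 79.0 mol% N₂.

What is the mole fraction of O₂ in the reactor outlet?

0.0999

Stoichiometric O₂ = 0.5 × 38.4 = 19.2 mol/min; O₂ fed = 19.2 × 1.916 = 36.79 mol/min.
N₂ fed = 36.79 × 79/21 = 138.4 mol/min.
Fuel reacted = 0.894 × 38.4 → ξ = 34.33 mol/min.
Outlet (n = n₀ + ν ξ):
  CO: 38.4 − 1(34.33) = 4.07
  O₂: 36.79 − 0.5(34.33) = 19.62
  N₂: 138.4 (inert)
  CO₂: 0 + 1(34.33) = 34.33
Total out = 196.4 mol/min; y_O₂ = 19.62 / 196.4 = 0.0999.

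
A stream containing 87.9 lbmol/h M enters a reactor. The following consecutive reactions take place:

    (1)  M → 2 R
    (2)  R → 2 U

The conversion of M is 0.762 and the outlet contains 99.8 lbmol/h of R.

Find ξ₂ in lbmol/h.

Conversion of M: M consumed = 1ξ₁ = 0.762 × 87.9 → ξ₁ = 66.98 lbmol/h.
R balance: n_R = 0 + 2ξ₁ − 1ξ₂ = 99.8 → ξ₂ = (2·66.98 − 99.8)/1 = 34.16 lbmol/h.
Outlet amounts (n = n₀ + Σ ν·ξ):
  M: 87.9 − 1(66.98) = 20.92
  R: 0 + 2(66.98) − 1(34.16) = 99.8
  U: 0 + 2(34.16) = 68.32

ξ₂ = 34.2 lbmol/h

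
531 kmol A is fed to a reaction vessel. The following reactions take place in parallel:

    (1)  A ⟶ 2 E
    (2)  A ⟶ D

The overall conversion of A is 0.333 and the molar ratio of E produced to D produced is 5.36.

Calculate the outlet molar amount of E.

Conversion of A: A consumed = 0.333 × 531 = 176.8 kmol = 1ξ₁ + 1ξ₂.
Selectivity: 2ξ₁ / (1ξ₂) = 5.36 → ξ₁ = 2.68 ξ₂.
Substitute: (1·2.68 + 1) ξ₂ = 176.8 → ξ₂ = 48.05 kmol, ξ₁ = 128.8 kmol.
Outlet amounts (n = n₀ + Σ ν·ξ):
  A: 531 − 1(128.8) − 1(48.05) = 354.2
  E: 0 + 2(128.8) = 257.5
  D: 0 + 1(48.05) = 48.05

258 kmol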